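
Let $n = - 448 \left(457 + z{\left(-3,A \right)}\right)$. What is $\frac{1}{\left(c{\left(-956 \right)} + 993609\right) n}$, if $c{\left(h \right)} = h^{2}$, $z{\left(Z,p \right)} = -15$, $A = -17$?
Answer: $- \frac{1}{377724430720} \approx -2.6474 \cdot 10^{-12}$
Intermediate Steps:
$n = -198016$ ($n = - 448 \left(457 - 15\right) = \left(-448\right) 442 = -198016$)
$\frac{1}{\left(c{\left(-956 \right)} + 993609\right) n} = \frac{1}{\left(\left(-956\right)^{2} + 993609\right) \left(-198016\right)} = \frac{1}{913936 + 993609} \left(- \frac{1}{198016}\right) = \frac{1}{1907545} \left(- \frac{1}{198016}\right) = - \frac{1}{377724430720}$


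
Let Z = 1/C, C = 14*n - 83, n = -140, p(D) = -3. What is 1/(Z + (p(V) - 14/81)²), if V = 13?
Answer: 1489347/14992394 ≈ 0.099340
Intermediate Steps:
C = -2043 (C = 14*(-140) - 83 = -1960 - 83 = -2043)
Z = -1/2043 (Z = 1/(-2043) = -1/2043 ≈ -0.00048948)
1/(Z + (p(V) - 14/81)²) = 1/(-1/2043 + (-3 - 14/81)²) = 1/(-1/2043 + (-257/81)²) = 1/(-1/2043 + 66049/6561) = 1/(14992394/1489347) = 1489347/14992394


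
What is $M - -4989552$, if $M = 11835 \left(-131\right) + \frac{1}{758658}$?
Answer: $\frac{2609151557887}{758658} \approx 3.4392 \cdot 10^{6}$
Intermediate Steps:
$M = - \frac{1176211983329}{758658}$ ($M = -1550385 + \frac{1}{758658} = - \frac{1176211983329}{758658} \approx -1.5504 \cdot 10^{6}$)
$M - -4989552 = - \frac{1176211983329}{758658} - -4989552 = - \frac{1176211983329}{758658} + 4989552 = \frac{2609151557887}{758658}$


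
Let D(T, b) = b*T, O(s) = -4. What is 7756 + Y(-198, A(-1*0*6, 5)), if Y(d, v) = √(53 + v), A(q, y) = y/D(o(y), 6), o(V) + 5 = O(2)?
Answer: 7756 + √17142/18 ≈ 7763.3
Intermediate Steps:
o(V) = -9 (o(V) = -5 - 4 = -9)
D(T, b) = T*b
A(q, y) = -y/54 (A(q, y) = y/((-9*6)) = y/(-54) = y*(-1/54) = -y/54)
7756 + Y(-198, A(-1*0*6, 5)) = 7756 + √(53 - 1/54*5) = 7756 + √(53 - 5/54) = 7756 + √(2857/54) = 7756 + √17142/18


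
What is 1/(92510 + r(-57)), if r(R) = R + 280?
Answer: 1/92733 ≈ 1.0784e-5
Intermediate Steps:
r(R) = 280 + R
1/(92510 + r(-57)) = 1/(92510 + (280 - 57)) = 1/(92510 + 223) = 1/92733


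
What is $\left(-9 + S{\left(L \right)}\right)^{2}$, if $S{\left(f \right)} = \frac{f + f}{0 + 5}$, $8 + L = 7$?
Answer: $\frac{2209}{25} \approx 88.36$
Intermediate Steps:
$L = -1$ ($L = -8 + 7 = -1$)
$S{\left(f \right)} = \frac{2 f}{5}$
$\left(-9 + S{\left(L \right)}\right)^{2} = \left(-9 + \frac{2}{5} \left(-1\right)\right)^{2} = \left(-9 - \frac{2}{5}\right)^{2} = \left(- \frac{47}{5}\right)^{2} = \frac{2209}{25}$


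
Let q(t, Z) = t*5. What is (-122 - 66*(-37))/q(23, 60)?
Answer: 464/23 ≈ 20.174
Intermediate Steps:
q(t, Z) = 5*t
(-122 - 66*(-37))/q(23, 60) = (-122 - 66*(-37))/((5*23)) = (-122 + 2442)/115 = 2320*(1/115) = 464/23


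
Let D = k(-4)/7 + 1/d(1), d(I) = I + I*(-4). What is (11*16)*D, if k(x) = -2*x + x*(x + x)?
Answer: 19888/21 ≈ 947.05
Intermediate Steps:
k(x) = -2*x + 2*x² (k(x) = -2*x + x*(2*x) = -2*x + 2*x²)
d(I) = -3*I (d(I) = I - 4*I = -3*I)
D = 113/21 (D = (2*(-4)*(-1 - 4))/7 + 1/(-3*1) = (2*(-4)*(-5))*(⅐) + 1/(-3) = 40*(⅐) + 1*(-⅓) = 40/7 - ⅓ = 113/21 ≈ 5.3810)
(11*16)*D = (11*16)*(113/21) = 176*(113/21) = 19888/21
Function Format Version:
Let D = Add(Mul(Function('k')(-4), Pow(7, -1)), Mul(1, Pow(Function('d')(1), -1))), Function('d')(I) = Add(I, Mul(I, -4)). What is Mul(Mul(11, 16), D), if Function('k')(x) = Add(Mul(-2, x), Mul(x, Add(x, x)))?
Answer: Rational(19888, 21) ≈ 947.05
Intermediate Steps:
Function('k')(x) = Add(Mul(-2, x), Mul(2, Pow(x, 2))) (Function('k')(x) = Add(Mul(-2, x), Mul(x, Mul(2, x))) = Add(Mul(-2, x), Mul(2, Pow(x, 2))))
Function('d')(I) = Mul(-3, I) (Function('d')(I) = Add(I, Mul(-4, I)) = Mul(-3, I))
D = Rational(113, 21) (D = Add(Mul(Mul(2, -4, Add(-1, -4)), Pow(7, -1)), Mul(1, Pow(Mul(-3, 1), -1))) = Add(Mul(Mul(2, -4, -5), Rational(1, 7)), Mul(1, Pow(-3, -1))) = Add(Mul(40, Rational(1, 7)), Mul(1, Rational(-1, 3))) = Add(Rational(40, 7), Rational(-1, 3)) = Rational(113, 21) ≈ 5.3810)
Mul(Mul(11, 16), D) = Mul(Mul(11, 16), Rational(113, 21)) = Mul(176, Rational(113, 21)) = Rational(19888, 21)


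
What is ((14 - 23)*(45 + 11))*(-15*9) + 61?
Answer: 68101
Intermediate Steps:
((14 - 23)*(45 + 11))*(-15*9) + 61 = -9*56*(-135) + 61 = -504*(-135) + 61 = 68040 + 61 = 68101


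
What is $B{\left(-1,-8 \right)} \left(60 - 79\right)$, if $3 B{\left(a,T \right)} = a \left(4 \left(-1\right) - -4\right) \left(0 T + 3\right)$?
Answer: $0$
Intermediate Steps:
$B{\left(a,T \right)} = 0$ ($B{\left(a,T \right)} = \frac{a \left(4 \left(-1\right) - -4\right) \left(0 T + 3\right)}{3} = \frac{a \left(-4 + 4\right) \left(0 + 3\right)}{3} = \frac{a 0 \cdot 3}{3} = \frac{0 \cdot 3}{3} = \frac{1}{3} \cdot 0 = 0$)
$B{\left(-1,-8 \right)} \left(60 - 79\right) = 0 \left(60 - 79\right) = 0 \left(-19\right) = 0$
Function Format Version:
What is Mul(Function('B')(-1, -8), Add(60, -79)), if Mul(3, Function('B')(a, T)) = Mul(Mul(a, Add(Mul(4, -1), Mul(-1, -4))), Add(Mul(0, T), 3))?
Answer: 0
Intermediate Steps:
Function('B')(a, T) = 0 (Function('B')(a, T) = Mul(Rational(1, 3), Mul(Mul(a, Add(Mul(4, -1), Mul(-1, -4))), Add(Mul(0, T), 3))) = Mul(Rational(1, 3), Mul(Mul(a, Add(-4, 4)), Add(0, 3))) = Mul(Rational(1, 3), Mul(Mul(a, 0), 3)) = Mul(Rational(1, 3), Mul(0, 3)) = Mul(Rational(1, 3), 0) = 0)
Mul(Function('B')(-1, -8), Add(60, -79)) = Mul(0, Add(60, -79)) = Mul(0, -19) = 0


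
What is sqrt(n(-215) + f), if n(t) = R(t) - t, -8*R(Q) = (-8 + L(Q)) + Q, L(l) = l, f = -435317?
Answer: I*sqrt(1740189)/2 ≈ 659.58*I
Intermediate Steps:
R(Q) = 1 - Q/4 (R(Q) = -((-8 + Q) + Q)/8 = -(-8 + 2*Q)/8 = 1 - Q/4)
n(t) = 1 - 5*t/4 (n(t) = (1 - t/4) - t = 1 - 5*t/4)
sqrt(n(-215) + f) = sqrt((1 - 5/4*(-215)) - 435317) = sqrt((1 + 1075/4) - 435317) = sqrt(1079/4 - 435317) = sqrt(-1740189/4) = I*sqrt(1740189)/2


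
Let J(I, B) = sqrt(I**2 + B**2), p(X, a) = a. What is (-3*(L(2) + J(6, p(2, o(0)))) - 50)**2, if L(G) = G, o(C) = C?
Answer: 5476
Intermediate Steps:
J(I, B) = sqrt(B**2 + I**2)
(-3*(L(2) + J(6, p(2, o(0)))) - 50)**2 = (-3*(2 + sqrt(0**2 + 6**2)) - 50)**2 = (-3*(2 + sqrt(0 + 36)) - 50)**2 = (-3*(2 + sqrt(36)) - 50)**2 = (-3*(2 + 6) - 50)**2 = (-3*8 - 50)**2 = (-24 - 50)**2 = (-74)**2 = 5476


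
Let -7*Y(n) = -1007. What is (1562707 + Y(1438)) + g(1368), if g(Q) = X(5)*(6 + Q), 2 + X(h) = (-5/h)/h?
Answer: 54593982/35 ≈ 1.5598e+6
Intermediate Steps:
X(h) = -2 - 5/h**2 (X(h) = -2 + (-5/h)/h = -2 - 5/h**2)
Y(n) = 1007/7 (Y(n) = -1/7*(-1007) = 1007/7)
g(Q) = -66/5 - 11*Q/5 (g(Q) = (-2 - 5/5**2)*(6 + Q) = (-2 - 5*1/25)*(6 + Q) = (-2 - 1/5)*(6 + Q) = -11*(6 + Q)/5 = -66/5 - 11*Q/5)
(1562707 + Y(1438)) + g(1368) = (1562707 + 1007/7) + (-66/5 - 11/5*1368) = 10939956/7 + (-66/5 - 15048/5) = 10939956/7 - 15114/5 = 54593982/35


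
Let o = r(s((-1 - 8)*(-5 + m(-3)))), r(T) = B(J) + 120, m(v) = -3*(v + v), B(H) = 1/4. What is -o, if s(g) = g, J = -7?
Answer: -481/4 ≈ -120.25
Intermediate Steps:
B(H) = ¼
m(v) = -6*v
r(T) = 481/4 (r(T) = ¼ + 120 = 481/4)
o = 481/4 ≈ 120.25
-o = -1*481/4 = -481/4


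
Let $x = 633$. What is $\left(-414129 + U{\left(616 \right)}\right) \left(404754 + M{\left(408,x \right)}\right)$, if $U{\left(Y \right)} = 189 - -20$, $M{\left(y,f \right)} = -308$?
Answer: $-167408288320$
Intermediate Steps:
$U{\left(Y \right)} = 209$ ($U{\left(Y \right)} = 189 + 20 = 209$)
$\left(-414129 + U{\left(616 \right)}\right) \left(404754 + M{\left(408,x \right)}\right) = \left(-414129 + 209\right) \left(404754 - 308\right) = \left(-413920\right) 404446 = -167408288320$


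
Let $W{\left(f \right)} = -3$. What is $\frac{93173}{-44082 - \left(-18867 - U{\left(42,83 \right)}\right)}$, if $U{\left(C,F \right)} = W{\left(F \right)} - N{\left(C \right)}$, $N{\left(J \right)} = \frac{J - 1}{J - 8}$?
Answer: $- \frac{3167882}{857453} \approx -3.6945$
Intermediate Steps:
$N{\left(J \right)} = \frac{-1 + J}{-8 + J}$
$U{\left(C,F \right)} = -3 - \frac{-1 + C}{-8 + C}$
$\frac{93173}{-44082 - \left(-18867 - U{\left(42,83 \right)}\right)} = \frac{93173}{-44082 - \left(-18867 - \frac{25 - 168}{-8 + 42}\right)} = \frac{93173}{-44082 - \left(-18867 - \frac{25 - 168}{34}\right)} = \frac{93173}{-44082 - \left(-18867 - \frac{1}{34} \left(-143\right)\right)} = \frac{93173}{-44082 - \left(-18867 - - \frac{143}{34}\right)} = \frac{93173}{-44082 - \left(-18867 + \frac{143}{34}\right)} = \frac{93173}{-44082 - - \frac{641335}{34}} = \frac{93173}{-44082 + \frac{641335}{34}} = \frac{93173}{- \frac{857453}{34}} = 93173 \left(- \frac{34}{857453}\right) = - \frac{3167882}{857453}$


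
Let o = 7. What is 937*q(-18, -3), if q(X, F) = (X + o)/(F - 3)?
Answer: 10307/6 ≈ 1717.8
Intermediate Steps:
q(X, F) = (7 + X)/(-3 + F) (q(X, F) = (X + 7)/(F - 3) = (7 + X)/(-3 + F))
937*q(-18, -3) = 937*((7 - 18)/(-3 - 3)) = 937*(-11/(-6)) = 937*(-⅙*(-11)) = 937*(11/6) = 10307/6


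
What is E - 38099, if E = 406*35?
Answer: -23889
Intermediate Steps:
E = 14210
E - 38099 = 14210 - 38099 = -23889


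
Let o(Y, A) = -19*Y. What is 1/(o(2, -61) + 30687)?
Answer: 1/30649 ≈ 3.2627e-5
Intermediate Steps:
1/(o(2, -61) + 30687) = 1/(-19*2 + 30687) = 1/(-38 + 30687) = 1/30649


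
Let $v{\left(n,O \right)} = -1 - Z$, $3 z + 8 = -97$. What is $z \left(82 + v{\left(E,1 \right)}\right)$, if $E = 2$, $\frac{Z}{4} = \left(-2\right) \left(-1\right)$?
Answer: $-2555$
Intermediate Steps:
$Z = 8$ ($Z = 4 \left(\left(-2\right) \left(-1\right)\right) = 4 \cdot 2 = 8$)
$z = -35$ ($z = - \frac{8}{3} + \frac{1}{3} \left(-97\right) = - \frac{8}{3} - \frac{97}{3} = -35$)
$v{\left(n,O \right)} = -9$ ($v{\left(n,O \right)} = -1 - 8 = -9$)
$z \left(82 + v{\left(E,1 \right)}\right) = - 35 \left(82 - 9\right) = \left(-35\right) 73 = -2555$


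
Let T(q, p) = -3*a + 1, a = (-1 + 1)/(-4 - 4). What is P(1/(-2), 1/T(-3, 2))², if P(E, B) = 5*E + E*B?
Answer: 9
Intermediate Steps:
a = 0 (a = 0/(-8) = 0*(-⅛) = 0)
T(q, p) = 1 (T(q, p) = -3*0 + 1 = 0 + 1 = 1)
P(E, B) = 5*E + B*E
P(1/(-2), 1/T(-3, 2))² = ((5 + 1/1)/(-2))² = (-(5 + 1)/2)² = (-½*6)² = (-3)² = 9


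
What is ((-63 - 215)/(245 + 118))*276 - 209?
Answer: -50865/121 ≈ -420.37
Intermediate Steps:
((-63 - 215)/(245 + 118))*276 - 209 = -278/363*276 - 209 = -25576/121 - 209 = -50865/121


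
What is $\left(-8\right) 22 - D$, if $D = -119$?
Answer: $-57$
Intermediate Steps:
$\left(-8\right) 22 - D = \left(-8\right) 22 - -119 = -176 + 119 = -57$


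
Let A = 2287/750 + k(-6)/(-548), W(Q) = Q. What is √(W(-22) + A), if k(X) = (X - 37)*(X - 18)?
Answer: I*√8798198910/20550 ≈ 4.5644*I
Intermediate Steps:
k(X) = (-37 + X)*(-18 + X)
A = 119819/102750 (A = 2287/750 + (666 + (-6)² - 55*(-6))/(-548) = 2287*(1/750) + (666 + 36 + 330)*(-1/548) = 2287/750 + 1032*(-1/548) = 2287/750 - 258/137 = 119819/102750 ≈ 1.1661)
√(W(-22) + A) = √(-22 + 119819/102750) = √(-2140681/102750) = I*√8798198910/20550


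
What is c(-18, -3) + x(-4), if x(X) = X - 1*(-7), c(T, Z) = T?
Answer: -15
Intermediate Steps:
x(X) = 7 + X (x(X) = X + 7 = 7 + X)
c(-18, -3) + x(-4) = -18 + (7 - 4) = -18 + 3 = -15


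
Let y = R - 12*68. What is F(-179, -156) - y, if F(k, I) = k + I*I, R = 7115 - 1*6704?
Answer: 24562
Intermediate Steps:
R = 411 (R = 7115 - 6704 = 411)
F(k, I) = k + I²
y = -405 (y = 411 - 12*68 = 411 - 816 = -405)
F(-179, -156) - y = (-179 + (-156)²) - 1*(-405) = (-179 + 24336) + 405 = 24157 + 405 = 24562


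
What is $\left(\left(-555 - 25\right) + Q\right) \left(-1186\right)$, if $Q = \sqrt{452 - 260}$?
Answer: $687880 - 9488 \sqrt{3} \approx 6.7145 \cdot 10^{5}$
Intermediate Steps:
$Q = 8 \sqrt{3}$ ($Q = \sqrt{192} = 8 \sqrt{3} \approx 13.856$)
$\left(\left(-555 - 25\right) + Q\right) \left(-1186\right) = \left(\left(-555 - 25\right) + 8 \sqrt{3}\right) \left(-1186\right) = \left(-580 + 8 \sqrt{3}\right) \left(-1186\right) = 687880 - 9488 \sqrt{3}$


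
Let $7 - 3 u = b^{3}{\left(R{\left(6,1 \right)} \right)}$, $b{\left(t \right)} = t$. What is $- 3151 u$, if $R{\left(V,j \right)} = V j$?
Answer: $\frac{658559}{3} \approx 2.1952 \cdot 10^{5}$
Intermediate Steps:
$u = - \frac{209}{3}$ ($u = \frac{7}{3} - \frac{\left(6 \cdot 1\right)^{3}}{3} = \frac{7}{3} - \frac{6^{3}}{3} = \frac{7}{3} - 72 = - \frac{209}{3} \approx -69.667$)
$- 3151 u = \left(-3151\right) \left(- \frac{209}{3}\right) = \frac{658559}{3}$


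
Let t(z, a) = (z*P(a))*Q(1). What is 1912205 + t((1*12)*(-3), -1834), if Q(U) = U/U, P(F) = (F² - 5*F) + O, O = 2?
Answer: -119506003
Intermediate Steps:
P(F) = 2 + F² - 5*F (P(F) = (F² - 5*F) + 2 = 2 + F² - 5*F)
Q(U) = 1
t(z, a) = z*(2 + a² - 5*a) (t(z, a) = (z*(2 + a² - 5*a))*1 = z*(2 + a² - 5*a))
1912205 + t((1*12)*(-3), -1834) = 1912205 + ((1*12)*(-3))*(2 + (-1834)² - 5*(-1834)) = 1912205 + (12*(-3))*(2 + 3363556 + 9170) = 1912205 - 36*3372728 = 1912205 - 121418208 = -119506003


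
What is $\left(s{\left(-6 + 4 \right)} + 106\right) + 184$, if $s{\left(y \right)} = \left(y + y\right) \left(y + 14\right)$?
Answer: $242$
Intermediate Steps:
$s{\left(y \right)} = 2 y \left(14 + y\right)$
$\left(s{\left(-6 + 4 \right)} + 106\right) + 184 = \left(2 \left(-6 + 4\right) \left(14 + \left(-6 + 4\right)\right) + 106\right) + 184 = \left(2 \left(-2\right) \left(14 - 2\right) + 106\right) + 184 = \left(2 \left(-2\right) 12 + 106\right) + 184 = \left(-48 + 106\right) + 184 = 58 + 184 = 242$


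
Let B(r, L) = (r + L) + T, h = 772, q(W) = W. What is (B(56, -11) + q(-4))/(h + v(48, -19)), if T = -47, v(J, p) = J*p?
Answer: 3/70 ≈ 0.042857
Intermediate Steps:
B(r, L) = -47 + L + r (B(r, L) = (r + L) - 47 = (L + r) - 47 = -47 + L + r)
(B(56, -11) + q(-4))/(h + v(48, -19)) = ((-47 - 11 + 56) - 4)/(772 + 48*(-19)) = (-2 - 4)/(772 - 912) = -6/(-140) = -6*(-1/140) = 3/70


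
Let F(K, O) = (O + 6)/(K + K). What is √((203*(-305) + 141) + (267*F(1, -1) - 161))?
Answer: 3*I*√27230/2 ≈ 247.52*I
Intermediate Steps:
F(K, O) = (6 + O)/(2*K) (F(K, O) = (6 + O)/((2*K)) = (6 + O)*(1/(2*K)) = (6 + O)/(2*K))
√((203*(-305) + 141) + (267*F(1, -1) - 161)) = √((203*(-305) + 141) + (267*((½)*(6 - 1)/1) - 161)) = √((-61915 + 141) + (267*((½)*1*5) - 161)) = √(-61774 + (267*(5/2) - 161)) = √(-61774 + (1335/2 - 161)) = √(-61774 + 1013/2) = √(-122535/2) = 3*I*√27230/2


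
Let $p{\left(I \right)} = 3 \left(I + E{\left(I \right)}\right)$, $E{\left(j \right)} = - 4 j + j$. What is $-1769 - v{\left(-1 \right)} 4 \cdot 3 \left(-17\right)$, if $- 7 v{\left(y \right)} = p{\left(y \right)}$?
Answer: $- \frac{13607}{7} \approx -1943.9$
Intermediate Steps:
$E{\left(j \right)} = - 3 j$
$p{\left(I \right)} = - 6 I$ ($p{\left(I \right)} = 3 \left(I - 3 I\right) = 3 \left(- 2 I\right) = - 6 I$)
$v{\left(y \right)} = \frac{6 y}{7}$ ($v{\left(y \right)} = - \frac{\left(-6\right) y}{7} = \frac{6 y}{7}$)
$-1769 - v{\left(-1 \right)} 4 \cdot 3 \left(-17\right) = -1769 - \frac{6}{7} \left(-1\right) 4 \cdot 3 \left(-17\right) = -1769 - \left(- \frac{6}{7}\right) 4 \cdot 3 \left(-17\right) = -1769 - \left(- \frac{24}{7}\right) 3 \left(-17\right) = -1769 - \left(- \frac{72}{7}\right) \left(-17\right) = -1769 - \frac{1224}{7} = - \frac{13607}{7}$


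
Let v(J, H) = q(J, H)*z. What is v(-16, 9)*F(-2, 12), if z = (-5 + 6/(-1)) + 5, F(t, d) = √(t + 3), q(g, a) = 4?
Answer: -24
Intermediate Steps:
F(t, d) = √(3 + t)
z = -6 (z = (-5 + 6*(-1)) + 5 = (-5 - 6) + 5 = -11 + 5 = -6)
v(J, H) = -24 (v(J, H) = 4*(-6) = -24)
v(-16, 9)*F(-2, 12) = -24*√(3 - 2) = -24*√1 = -24*1 = -24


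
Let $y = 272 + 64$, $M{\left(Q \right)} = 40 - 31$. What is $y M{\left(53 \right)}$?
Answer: $3024$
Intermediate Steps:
$M{\left(Q \right)} = 9$ ($M{\left(Q \right)} = 40 - 31 = 9$)
$y = 336$
$y M{\left(53 \right)} = 336 \cdot 9 = 3024$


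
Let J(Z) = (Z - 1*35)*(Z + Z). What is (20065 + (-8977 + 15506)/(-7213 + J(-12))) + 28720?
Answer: 296850196/6085 ≈ 48784.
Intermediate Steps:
J(Z) = 2*Z*(-35 + Z) (J(Z) = (Z - 35)*(2*Z) = (-35 + Z)*(2*Z) = 2*Z*(-35 + Z))
(20065 + (-8977 + 15506)/(-7213 + J(-12))) + 28720 = (20065 + (-8977 + 15506)/(-7213 + 2*(-12)*(-35 - 12))) + 28720 = (20065 + 6529/(-7213 + 2*(-12)*(-47))) + 28720 = (20065 + 6529/(-7213 + 1128)) + 28720 = (20065 + 6529/(-6085)) + 28720 = (20065 + 6529*(-1/6085)) + 28720 = (20065 - 6529/6085) + 28720 = 122088996/6085 + 28720 = 296850196/6085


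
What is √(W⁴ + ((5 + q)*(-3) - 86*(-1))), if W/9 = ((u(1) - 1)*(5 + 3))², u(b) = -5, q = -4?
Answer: √184884258895036499 ≈ 4.2998e+8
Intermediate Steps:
W = 20736 (W = 9*((-5 - 1)*(5 + 3))² = 9*(-6*8)² = 9*(-48)² = 9*2304 = 20736)
√(W⁴ + ((5 + q)*(-3) - 86*(-1))) = √(20736⁴ + ((5 - 4)*(-3) - 86*(-1))) = √(184884258895036416 + (1*(-3) + 86)) = √(184884258895036416 + (-3 + 86)) = √(184884258895036416 + 83) = √184884258895036499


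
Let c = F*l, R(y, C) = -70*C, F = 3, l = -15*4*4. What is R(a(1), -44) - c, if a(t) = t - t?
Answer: 3800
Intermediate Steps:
l = -240 (l = -60*4 = -240)
a(t) = 0
c = -720 (c = 3*(-240) = -720)
R(a(1), -44) - c = -70*(-44) - 1*(-720) = 3080 + 720 = 3800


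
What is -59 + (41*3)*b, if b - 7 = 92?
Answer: 12118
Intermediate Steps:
b = 99 (b = 7 + 92 = 99)
-59 + (41*3)*b = -59 + (41*3)*99 = -59 + 123*99 = -59 + 12177 = 12118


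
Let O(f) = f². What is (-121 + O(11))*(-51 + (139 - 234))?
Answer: 0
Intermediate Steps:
(-121 + O(11))*(-51 + (139 - 234)) = (-121 + 11²)*(-51 + (139 - 234)) = (-121 + 121)*(-51 - 95) = 0*(-146) = 0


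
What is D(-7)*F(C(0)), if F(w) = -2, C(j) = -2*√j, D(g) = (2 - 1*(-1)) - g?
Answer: -20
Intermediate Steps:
D(g) = 3 - g (D(g) = (2 + 1) - g = 3 - g)
D(-7)*F(C(0)) = (3 - 1*(-7))*(-2) = (3 + 7)*(-2) = 10*(-2) = -20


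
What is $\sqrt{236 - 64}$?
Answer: $2 \sqrt{43} \approx 13.115$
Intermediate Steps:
$\sqrt{236 - 64} = \sqrt{172} = 2 \sqrt{43}$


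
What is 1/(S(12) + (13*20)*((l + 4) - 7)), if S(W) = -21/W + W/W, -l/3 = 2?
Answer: -4/9363 ≈ -0.00042721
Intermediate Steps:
l = -6 (l = -3*2 = -6)
S(W) = 1 - 21/W (S(W) = -21/W + 1 = 1 - 21/W)
1/(S(12) + (13*20)*((l + 4) - 7)) = 1/((-21 + 12)/12 + (13*20)*((-6 + 4) - 7)) = 1/((1/12)*(-9) + 260*(-2 - 7)) = 1/(-¾ + 260*(-9)) = 1/(-¾ - 2340) = 1/(-9363/4) = -4/9363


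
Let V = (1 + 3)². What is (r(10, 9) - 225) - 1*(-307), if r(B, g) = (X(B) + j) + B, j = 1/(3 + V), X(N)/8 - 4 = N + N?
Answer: 5397/19 ≈ 284.05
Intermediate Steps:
V = 16 (V = 4² = 16)
X(N) = 32 + 16*N (X(N) = 32 + 8*(N + N) = 32 + 8*(2*N) = 32 + 16*N)
j = 1/19 (j = 1/(3 + 16) = 1/19 ≈ 0.052632)
r(B, g) = 609/19 + 17*B (r(B, g) = ((32 + 16*B) + 1/19) + B = (609/19 + 16*B) + B = 609/19 + 17*B)
(r(10, 9) - 225) - 1*(-307) = ((609/19 + 17*10) - 225) - 1*(-307) = ((609/19 + 170) - 225) + 307 = (3839/19 - 225) + 307 = -436/19 + 307 = 5397/19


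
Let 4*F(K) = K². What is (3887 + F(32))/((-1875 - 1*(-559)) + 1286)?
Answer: -1381/10 ≈ -138.10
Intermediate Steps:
F(K) = K²/4
(3887 + F(32))/((-1875 - 1*(-559)) + 1286) = (3887 + (¼)*32²)/((-1875 - 1*(-559)) + 1286) = (3887 + (¼)*1024)/((-1875 + 559) + 1286) = (3887 + 256)/(-1316 + 1286) = 4143/(-30) = 4143*(-1/30) = -1381/10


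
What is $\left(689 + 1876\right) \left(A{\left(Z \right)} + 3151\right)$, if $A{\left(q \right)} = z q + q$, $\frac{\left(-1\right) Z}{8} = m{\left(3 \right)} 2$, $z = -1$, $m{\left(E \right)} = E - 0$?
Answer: $8082315$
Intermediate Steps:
$m{\left(E \right)} = E$ ($m{\left(E \right)} = E + 0 = E$)
$Z = -48$ ($Z = - 8 \cdot 3 \cdot 2 = \left(-8\right) 6 = -48$)
$A{\left(q \right)} = 0$ ($A{\left(q \right)} = - q + q = 0$)
$\left(689 + 1876\right) \left(A{\left(Z \right)} + 3151\right) = \left(689 + 1876\right) \left(0 + 3151\right) = 2565 \cdot 3151 = 8082315$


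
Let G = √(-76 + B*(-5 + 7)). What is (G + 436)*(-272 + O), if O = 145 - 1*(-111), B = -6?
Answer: -6976 - 32*I*√22 ≈ -6976.0 - 150.09*I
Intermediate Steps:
O = 256 (O = 145 + 111 = 256)
G = 2*I*√22 (G = √(-76 - 6*(-5 + 7)) = √(-76 - 6*2) = √(-76 - 12) = √(-88) = 2*I*√22 ≈ 9.3808*I)
(G + 436)*(-272 + O) = (2*I*√22 + 436)*(-272 + 256) = (436 + 2*I*√22)*(-16) = -6976 - 32*I*√22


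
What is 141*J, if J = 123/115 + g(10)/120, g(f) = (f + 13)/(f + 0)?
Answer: 1412303/9200 ≈ 153.51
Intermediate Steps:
g(f) = (13 + f)/f
J = 30049/27600 (J = 123/115 + ((13 + 10)/10)/120 = 123*(1/115) + ((1/10)*23)*(1/120) = 123/115 + (23/10)*(1/120) = 123/115 + 23/1200 = 30049/27600 ≈ 1.0887)
141*J = 141*(30049/27600) = 1412303/9200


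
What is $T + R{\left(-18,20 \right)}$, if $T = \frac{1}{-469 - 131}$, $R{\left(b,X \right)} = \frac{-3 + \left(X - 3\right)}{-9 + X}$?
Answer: $\frac{8389}{6600} \approx 1.2711$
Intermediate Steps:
$R{\left(b,X \right)} = \frac{-6 + X}{-9 + X}$ ($R{\left(b,X \right)} = \frac{-3 + \left(X - 3\right)}{-9 + X} = \frac{-3 + \left(-3 + X\right)}{-9 + X} = \frac{-6 + X}{-9 + X}$)
$T = - \frac{1}{600}$ ($T = \frac{1}{-600} = - \frac{1}{600} \approx -0.0016667$)
$T + R{\left(-18,20 \right)} = - \frac{1}{600} + \frac{-6 + 20}{-9 + 20} = - \frac{1}{600} + \frac{1}{11} \cdot 14 = - \frac{1}{600} + \frac{14}{11} = \frac{8389}{6600}$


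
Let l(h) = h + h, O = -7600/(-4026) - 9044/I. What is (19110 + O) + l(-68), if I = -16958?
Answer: 5309735444/279807 ≈ 18976.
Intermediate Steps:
O = 677426/279807 (O = -7600/(-4026) - 9044/(-16958) = -7600*(-1/4026) - 9044*(-1/16958) = 3800/2013 + 4522/8479 = 677426/279807 ≈ 2.4210)
l(h) = 2*h
(19110 + O) + l(-68) = (19110 + 677426/279807) + 2*(-68) = 5347789196/279807 - 136 = 5309735444/279807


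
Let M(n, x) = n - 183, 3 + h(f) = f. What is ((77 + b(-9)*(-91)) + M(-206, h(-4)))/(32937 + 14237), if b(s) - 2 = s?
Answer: 325/47174 ≈ 0.0068894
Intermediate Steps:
h(f) = -3 + f
M(n, x) = -183 + n
b(s) = 2 + s
((77 + b(-9)*(-91)) + M(-206, h(-4)))/(32937 + 14237) = ((77 + (2 - 9)*(-91)) + (-183 - 206))/(32937 + 14237) = ((77 - 7*(-91)) - 389)/47174 = ((77 + 637) - 389)*(1/47174) = (714 - 389)*(1/47174) = 325*(1/47174) = 325/47174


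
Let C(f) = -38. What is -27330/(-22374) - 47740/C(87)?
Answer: 89097775/70851 ≈ 1257.5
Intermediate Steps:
-27330/(-22374) - 47740/C(87) = -27330/(-22374) - 47740/(-38) = -27330*(-1/22374) - 47740*(-1/38) = 4555/3729 + 23870/19 = 89097775/70851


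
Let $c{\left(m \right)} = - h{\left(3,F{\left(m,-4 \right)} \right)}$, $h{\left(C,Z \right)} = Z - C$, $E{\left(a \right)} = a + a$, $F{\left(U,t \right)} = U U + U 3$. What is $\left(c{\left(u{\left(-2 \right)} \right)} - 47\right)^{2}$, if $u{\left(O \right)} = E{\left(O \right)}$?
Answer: $2304$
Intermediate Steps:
$F{\left(U,t \right)} = U^{2} + 3 U$
$E{\left(a \right)} = 2 a$
$u{\left(O \right)} = 2 O$
$c{\left(m \right)} = 3 - m \left(3 + m\right)$ ($c{\left(m \right)} = - (m \left(3 + m\right) - 3) = - (-3 + m \left(3 + m\right)) = 3 - m \left(3 + m\right)$)
$\left(c{\left(u{\left(-2 \right)} \right)} - 47\right)^{2} = \left(\left(3 - 2 \left(-2\right) \left(3 + 2 \left(-2\right)\right)\right) - 47\right)^{2} = \left(\left(3 - - 4 \left(3 - 4\right)\right) - 47\right)^{2} = \left(\left(3 - \left(-4\right) \left(-1\right)\right) - 47\right)^{2} = \left(\left(3 - 4\right) - 47\right)^{2} = \left(-1 - 47\right)^{2} = \left(-48\right)^{2} = 2304$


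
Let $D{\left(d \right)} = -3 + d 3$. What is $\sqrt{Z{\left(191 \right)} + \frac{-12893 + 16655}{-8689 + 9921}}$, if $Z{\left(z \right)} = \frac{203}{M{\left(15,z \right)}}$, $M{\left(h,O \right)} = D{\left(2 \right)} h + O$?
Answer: $\frac{\sqrt{10681006}}{1652} \approx 1.9783$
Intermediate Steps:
$D{\left(d \right)} = -3 + 3 d$
$M{\left(h,O \right)} = O + 3 h$ ($M{\left(h,O \right)} = \left(-3 + 3 \cdot 2\right) h + O = \left(-3 + 6\right) h + O = 3 h + O = O + 3 h$)
$Z{\left(z \right)} = \frac{203}{45 + z}$ ($Z{\left(z \right)} = \frac{203}{z + 3 \cdot 15} = \frac{203}{z + 45} = \frac{203}{45 + z}$)
$\sqrt{Z{\left(191 \right)} + \frac{-12893 + 16655}{-8689 + 9921}} = \sqrt{\frac{203}{45 + 191} + \frac{-12893 + 16655}{-8689 + 9921}} = \sqrt{\frac{203}{236} + \frac{3762}{1232}} = \sqrt{203 \cdot \frac{1}{236} + 3762 \cdot \frac{1}{1232}} = \sqrt{\frac{203}{236} + \frac{171}{56}} = \sqrt{\frac{12931}{3304}} = \frac{\sqrt{10681006}}{1652}$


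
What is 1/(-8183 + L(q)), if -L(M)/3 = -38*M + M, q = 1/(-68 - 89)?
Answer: -157/1284842 ≈ -0.00012219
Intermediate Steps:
q = -1/157 (q = 1/(-157) = -1/157 ≈ -0.0063694)
L(M) = 111*M (L(M) = -3*(-38*M + M) = -(-111)*M = 111*M)
1/(-8183 + L(q)) = 1/(-8183 + 111*(-1/157)) = 1/(-8183 - 111/157) = 1/(-1284842/157) = -157/1284842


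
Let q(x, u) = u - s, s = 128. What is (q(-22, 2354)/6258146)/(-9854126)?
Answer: -1113/30834279605198 ≈ -3.6096e-11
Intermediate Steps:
q(x, u) = -128 + u (q(x, u) = u - 1*128 = u - 128 = -128 + u)
(q(-22, 2354)/6258146)/(-9854126) = ((-128 + 2354)/6258146)/(-9854126) = (2226*(1/6258146))*(-1/9854126) = (1113/3129073)*(-1/9854126) = -1113/30834279605198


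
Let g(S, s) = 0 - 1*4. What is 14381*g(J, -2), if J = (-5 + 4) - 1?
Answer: -57524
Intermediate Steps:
J = -2 (J = -1 - 1 = -2)
g(S, s) = -4 (g(S, s) = 0 - 4 = -4)
14381*g(J, -2) = 14381*(-4) = -57524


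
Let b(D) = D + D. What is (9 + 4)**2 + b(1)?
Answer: 171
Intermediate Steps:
b(D) = 2*D
(9 + 4)**2 + b(1) = (9 + 4)**2 + 2*1 = 13**2 + 2 = 169 + 2 = 171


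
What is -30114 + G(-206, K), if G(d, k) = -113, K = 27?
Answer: -30227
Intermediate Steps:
-30114 + G(-206, K) = -30114 - 113 = -30227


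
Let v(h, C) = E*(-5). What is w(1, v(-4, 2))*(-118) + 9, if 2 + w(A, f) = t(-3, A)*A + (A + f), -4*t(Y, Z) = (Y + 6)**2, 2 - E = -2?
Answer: 5505/2 ≈ 2752.5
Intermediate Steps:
E = 4 (E = 2 - 1*(-2) = 2 + 2 = 4)
t(Y, Z) = -(6 + Y)**2/4 (t(Y, Z) = -(Y + 6)**2/4 = -(6 + Y)**2/4)
v(h, C) = -20 (v(h, C) = 4*(-5) = -20)
w(A, f) = -2 + f - 5*A/4 (w(A, f) = -2 + ((-(6 - 3)**2/4)*A + (A + f)) = -2 + ((-1/4*3**2)*A + (A + f)) = -2 + ((-1/4*9)*A + (A + f)) = -2 + (-9*A/4 + (A + f)) = -2 + (f - 5*A/4) = -2 + f - 5*A/4)
w(1, v(-4, 2))*(-118) + 9 = (-2 - 20 - 5/4*1)*(-118) + 9 = (-2 - 20 - 5/4)*(-118) + 9 = -93/4*(-118) + 9 = 5487/2 + 9 = 5505/2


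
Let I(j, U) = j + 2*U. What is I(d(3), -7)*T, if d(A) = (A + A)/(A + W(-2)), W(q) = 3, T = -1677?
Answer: 21801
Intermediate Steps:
d(A) = 2*A/(3 + A) (d(A) = (A + A)/(A + 3) = (2*A)/(3 + A) = 2*A/(3 + A))
I(d(3), -7)*T = (2*3/(3 + 3) + 2*(-7))*(-1677) = (2*3/6 - 14)*(-1677) = (2*3*(1/6) - 14)*(-1677) = (1 - 14)*(-1677) = -13*(-1677) = 21801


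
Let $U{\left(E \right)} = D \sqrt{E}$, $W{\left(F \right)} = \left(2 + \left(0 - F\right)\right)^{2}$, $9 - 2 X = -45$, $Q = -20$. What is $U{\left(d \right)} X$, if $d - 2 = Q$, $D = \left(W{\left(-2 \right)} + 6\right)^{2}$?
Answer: $39204 i \sqrt{2} \approx 55443.0 i$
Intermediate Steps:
$X = 27$ ($X = \frac{9}{2} - - \frac{45}{2} = \frac{9}{2} + \frac{45}{2} = 27$)
$W{\left(F \right)} = \left(2 - F\right)^{2}$
$D = 484$ ($D = \left(\left(-2 - 2\right)^{2} + 6\right)^{2} = \left(\left(-4\right)^{2} + 6\right)^{2} = \left(16 + 6\right)^{2} = 22^{2} = 484$)
$d = -18$ ($d = 2 - 20 = -18$)
$U{\left(E \right)} = 484 \sqrt{E}$
$U{\left(d \right)} X = 484 \sqrt{-18} \cdot 27 = 484 \cdot 3 i \sqrt{2} \cdot 27 = 1452 i \sqrt{2} \cdot 27 = 39204 i \sqrt{2}$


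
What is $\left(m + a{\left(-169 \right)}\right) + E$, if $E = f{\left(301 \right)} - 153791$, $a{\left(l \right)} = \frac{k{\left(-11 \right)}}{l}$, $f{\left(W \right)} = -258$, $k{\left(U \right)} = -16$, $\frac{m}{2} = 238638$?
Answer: $\frac{54625379}{169} \approx 3.2323 \cdot 10^{5}$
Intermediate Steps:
$m = 477276$ ($m = 2 \cdot 238638 = 477276$)
$a{\left(l \right)} = - \frac{16}{l}$
$E = -154049$ ($E = -258 - 153791 = -154049$)
$\left(m + a{\left(-169 \right)}\right) + E = \left(477276 - \frac{16}{-169}\right) - 154049 = \left(477276 - - \frac{16}{169}\right) - 154049 = \left(477276 + \frac{16}{169}\right) - 154049 = \frac{80659660}{169} - 154049 = \frac{54625379}{169}$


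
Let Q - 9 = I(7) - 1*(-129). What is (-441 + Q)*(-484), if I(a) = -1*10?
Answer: 151492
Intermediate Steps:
I(a) = -10
Q = 128 (Q = 9 + (-10 - 1*(-129)) = 9 + (-10 + 129) = 9 + 119 = 128)
(-441 + Q)*(-484) = (-441 + 128)*(-484) = -313*(-484) = 151492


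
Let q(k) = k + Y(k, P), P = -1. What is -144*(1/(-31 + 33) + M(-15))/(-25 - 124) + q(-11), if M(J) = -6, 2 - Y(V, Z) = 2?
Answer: -2431/149 ≈ -16.315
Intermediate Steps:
Y(V, Z) = 0 (Y(V, Z) = 2 - 1*2 = 2 - 2 = 0)
q(k) = k (q(k) = k + 0 = k)
-144*(1/(-31 + 33) + M(-15))/(-25 - 124) + q(-11) = -144*(1/(-31 + 33) - 6)/(-25 - 124) - 11 = -144/((-149/(1/2 - 6))) - 11 = -144/((-149/(-11/2))) - 11 = -144/((-149*(-2/11))) - 11 = -144/298/11 - 11 = -144*11/298 - 11 = -792/149 - 11 = -2431/149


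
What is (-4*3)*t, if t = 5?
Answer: -60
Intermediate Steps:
(-4*3)*t = -4*3*5 = -12*5 = -60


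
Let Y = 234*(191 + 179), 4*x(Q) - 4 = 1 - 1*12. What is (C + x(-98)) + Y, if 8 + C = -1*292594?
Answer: -824095/4 ≈ -2.0602e+5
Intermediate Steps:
x(Q) = -7/4 (x(Q) = 1 + (1 - 1*12)/4 = 1 + (1 - 12)/4 = 1 + (1/4)*(-11) = 1 - 11/4 = -7/4)
Y = 86580 (Y = 234*370 = 86580)
C = -292602 (C = -8 - 1*292594 = -8 - 292594 = -292602)
(C + x(-98)) + Y = (-292602 - 7/4) + 86580 = -1170415/4 + 86580 = -824095/4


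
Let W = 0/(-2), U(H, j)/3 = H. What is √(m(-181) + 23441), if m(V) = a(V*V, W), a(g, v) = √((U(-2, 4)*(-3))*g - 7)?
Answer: √(23441 + √589691) ≈ 155.59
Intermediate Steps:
U(H, j) = 3*H
W = 0 (W = 0*(-½) = 0)
a(g, v) = √(-7 + 18*g) (a(g, v) = √(((3*(-2))*(-3))*g - 7) = √((-6*(-3))*g - 7) = √(18*g - 7) = √(-7 + 18*g))
m(V) = √(-7 + 18*V²) (m(V) = √(-7 + 18*(V*V)) = √(-7 + 18*V²))
√(m(-181) + 23441) = √(√(-7 + 18*(-181)²) + 23441) = √(√(-7 + 18*32761) + 23441) = √(√(-7 + 589698) + 23441) = √(√589691 + 23441) = √(23441 + √589691)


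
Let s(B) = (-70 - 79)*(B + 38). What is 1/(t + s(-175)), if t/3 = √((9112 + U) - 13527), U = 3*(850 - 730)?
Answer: 20413/416727064 - 3*I*√4055/416727064 ≈ 4.8984e-5 - 4.5842e-7*I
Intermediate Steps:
U = 360 (U = 3*120 = 360)
s(B) = -5662 - 149*B (s(B) = -149*(38 + B) = -5662 - 149*B)
t = 3*I*√4055 (t = 3*√((9112 + 360) - 13527) = 3*√(9472 - 13527) = 3*√(-4055) = 3*(I*√4055) = 3*I*√4055 ≈ 191.04*I)
1/(t + s(-175)) = 1/(3*I*√4055 + (-5662 - 149*(-175))) = 1/(3*I*√4055 + (-5662 + 26075)) = 1/(3*I*√4055 + 20413) = 1/(20413 + 3*I*√4055)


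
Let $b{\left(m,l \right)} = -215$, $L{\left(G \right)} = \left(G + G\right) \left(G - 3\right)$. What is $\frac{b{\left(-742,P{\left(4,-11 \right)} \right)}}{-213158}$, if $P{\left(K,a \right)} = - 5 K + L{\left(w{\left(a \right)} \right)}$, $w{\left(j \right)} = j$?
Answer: $\frac{215}{213158} \approx 0.0010086$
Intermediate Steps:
$L{\left(G \right)} = 2 G \left(-3 + G\right)$
$P{\left(K,a \right)} = - 5 K + 2 a \left(-3 + a\right)$
$\frac{b{\left(-742,P{\left(4,-11 \right)} \right)}}{-213158} = - \frac{215}{-213158} = \left(-215\right) \left(- \frac{1}{213158}\right) = \frac{215}{213158}$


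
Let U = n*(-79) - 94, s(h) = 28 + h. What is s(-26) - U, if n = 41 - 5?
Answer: 2940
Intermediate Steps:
n = 36
U = -2938 (U = 36*(-79) - 94 = -2844 - 94 = -2938)
s(-26) - U = (28 - 26) - 1*(-2938) = 2 + 2938 = 2940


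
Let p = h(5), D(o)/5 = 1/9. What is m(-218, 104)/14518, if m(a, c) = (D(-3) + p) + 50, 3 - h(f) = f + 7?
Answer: 11/3843 ≈ 0.0028623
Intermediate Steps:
h(f) = -4 - f (h(f) = 3 - (f + 7) = 3 - (7 + f) = 3 + (-7 - f) = -4 - f)
D(o) = 5/9
p = -9 (p = -4 - 1*5 = -4 - 5 = -9)
m(a, c) = 374/9 (m(a, c) = (5/9 - 9) + 50 = -76/9 + 50 = 374/9)
m(-218, 104)/14518 = (374/9)/14518 = (374/9)*(1/14518) = 11/3843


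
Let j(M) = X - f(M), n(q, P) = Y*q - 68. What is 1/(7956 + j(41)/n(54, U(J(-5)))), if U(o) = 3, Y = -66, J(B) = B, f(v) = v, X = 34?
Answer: 3632/28896199 ≈ 0.00012569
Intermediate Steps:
n(q, P) = -68 - 66*q (n(q, P) = -66*q - 68 = -68 - 66*q)
j(M) = 34 - M
1/(7956 + j(41)/n(54, U(J(-5)))) = 1/(7956 + (34 - 1*41)/(-68 - 66*54)) = 1/(7956 + (34 - 41)/(-68 - 3564)) = 1/(7956 - 7/(-3632)) = 1/(7956 - 7*(-1/3632)) = 1/(7956 + 7/3632) = 1/(28896199/3632) = 3632/28896199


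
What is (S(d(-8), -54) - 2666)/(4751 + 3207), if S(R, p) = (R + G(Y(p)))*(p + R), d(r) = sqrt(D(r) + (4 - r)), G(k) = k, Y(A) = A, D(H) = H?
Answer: 19/3979 ≈ 0.0047751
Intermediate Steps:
d(r) = 2 (d(r) = sqrt(r + (4 - r)) = sqrt(4) = 2)
S(R, p) = (R + p)**2 (S(R, p) = (R + p)*(p + R) = (R + p)*(R + p) = (R + p)**2)
(S(d(-8), -54) - 2666)/(4751 + 3207) = ((2**2 + (-54)**2 + 2*2*(-54)) - 2666)/(4751 + 3207) = ((4 + 2916 - 216) - 2666)/7958 = (2704 - 2666)*(1/7958) = 38*(1/7958) = 19/3979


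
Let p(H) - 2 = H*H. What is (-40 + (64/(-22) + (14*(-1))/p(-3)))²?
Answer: 236196/121 ≈ 1952.0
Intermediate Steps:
p(H) = 2 + H² (p(H) = 2 + H*H = 2 + H²)
(-40 + (64/(-22) + (14*(-1))/p(-3)))² = (-40 + (64/(-22) + (14*(-1))/(2 + (-3)²)))² = (-40 + (64*(-1/22) - 14/(2 + 9)))² = (-40 + (-32/11 - 14/11))² = (-40 - 46/11)² = (-486/11)² = 236196/121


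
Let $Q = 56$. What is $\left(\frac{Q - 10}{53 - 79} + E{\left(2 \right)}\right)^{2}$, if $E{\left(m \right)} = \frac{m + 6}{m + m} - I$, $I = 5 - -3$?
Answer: $\frac{10201}{169} \approx 60.361$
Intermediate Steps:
$I = 8$ ($I = 5 + 3 = 8$)
$E{\left(m \right)} = -8 + \frac{6 + m}{2 m}$ ($E{\left(m \right)} = \frac{m + 6}{m + m} - 8 = \frac{6 + m}{2 m} - 8 = -8 + \frac{6 + m}{2 m}$)
$\left(\frac{Q - 10}{53 - 79} + E{\left(2 \right)}\right)^{2} = \left(\frac{56 - 10}{53 - 79} - \left(\frac{15}{2} - \frac{3}{2}\right)\right)^{2} = \left(\frac{46}{-26} + \left(- \frac{15}{2} + 3 \cdot \frac{1}{2}\right)\right)^{2} = \left(46 \left(- \frac{1}{26}\right) + \left(- \frac{15}{2} + \frac{3}{2}\right)\right)^{2} = \left(- \frac{23}{13} - 6\right)^{2} = \left(- \frac{101}{13}\right)^{2} = \frac{10201}{169}$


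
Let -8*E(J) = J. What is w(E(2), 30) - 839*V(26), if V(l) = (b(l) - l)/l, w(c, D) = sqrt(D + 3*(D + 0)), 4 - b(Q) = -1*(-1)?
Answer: 19297/26 + 2*sqrt(30) ≈ 753.15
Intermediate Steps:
E(J) = -J/8
b(Q) = 3 (b(Q) = 4 - (-1)*(-1) = 4 - 1*1 = 4 - 1 = 3)
w(c, D) = 2*sqrt(D) (w(c, D) = sqrt(D + 3*D) = sqrt(4*D) = 2*sqrt(D))
V(l) = (3 - l)/l
w(E(2), 30) - 839*V(26) = 2*sqrt(30) - 839*(3 - 1*26)/26 = 2*sqrt(30) - 839*(3 - 26)/26 = 2*sqrt(30) - 839*(-23)/26 = 2*sqrt(30) - 839*(-23/26) = 2*sqrt(30) + 19297/26 = 19297/26 + 2*sqrt(30)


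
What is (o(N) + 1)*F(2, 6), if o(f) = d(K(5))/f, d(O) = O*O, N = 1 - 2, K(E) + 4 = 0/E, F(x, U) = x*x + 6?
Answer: -150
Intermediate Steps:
F(x, U) = 6 + x² (F(x, U) = x² + 6 = 6 + x²)
K(E) = -4 (K(E) = -4 + 0/E = -4 + 0 = -4)
N = -1
d(O) = O²
o(f) = 16/f (o(f) = (-4)²/f = 16/f)
(o(N) + 1)*F(2, 6) = (16/(-1) + 1)*(6 + 2²) = (16*(-1) + 1)*(6 + 4) = (-16 + 1)*10 = -15*10 = -150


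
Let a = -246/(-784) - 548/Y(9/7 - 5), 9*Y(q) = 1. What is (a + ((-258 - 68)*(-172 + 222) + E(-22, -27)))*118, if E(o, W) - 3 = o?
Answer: -491485871/196 ≈ -2.5076e+6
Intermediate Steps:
E(o, W) = 3 + o
Y(q) = ⅑ (Y(q) = (⅑)*1 = ⅑)
a = -1933221/392 (a = -246/(-784) - 548/⅑ = -246*(-1/784) - 548*9 = 123/392 - 4932 = -1933221/392 ≈ -4931.7)
(a + ((-258 - 68)*(-172 + 222) + E(-22, -27)))*118 = (-1933221/392 + ((-258 - 68)*(-172 + 222) + (3 - 22)))*118 = (-1933221/392 + (-326*50 - 19))*118 = (-1933221/392 + (-16300 - 19))*118 = (-1933221/392 - 16319)*118 = -8330269/392*118 = -491485871/196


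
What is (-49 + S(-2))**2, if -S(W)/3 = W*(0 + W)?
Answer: 3721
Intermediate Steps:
S(W) = -3*W**2 (S(W) = -3*W*(0 + W) = -3*W*W = -3*W**2)
(-49 + S(-2))**2 = (-49 - 3*(-2)**2)**2 = (-49 - 3*4)**2 = (-49 - 12)**2 = (-61)**2 = 3721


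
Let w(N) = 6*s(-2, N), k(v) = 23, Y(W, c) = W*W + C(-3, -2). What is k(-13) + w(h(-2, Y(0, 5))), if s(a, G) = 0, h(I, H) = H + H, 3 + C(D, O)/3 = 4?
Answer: 23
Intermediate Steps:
C(D, O) = 3 (C(D, O) = -9 + 3*4 = -9 + 12 = 3)
Y(W, c) = 3 + W**2 (Y(W, c) = W*W + 3 = W**2 + 3 = 3 + W**2)
h(I, H) = 2*H
w(N) = 0 (w(N) = 6*0 = 0)
k(-13) + w(h(-2, Y(0, 5))) = 23 + 0 = 23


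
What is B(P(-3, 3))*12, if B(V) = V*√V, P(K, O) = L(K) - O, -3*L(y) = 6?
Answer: -60*I*√5 ≈ -134.16*I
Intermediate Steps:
L(y) = -2 (L(y) = -⅓*6 = -2)
P(K, O) = -2 - O
B(V) = V^(3/2)
B(P(-3, 3))*12 = (-2 - 1*3)^(3/2)*12 = (-2 - 3)^(3/2)*12 = (-5)^(3/2)*12 = -5*I*√5*12 = -60*I*√5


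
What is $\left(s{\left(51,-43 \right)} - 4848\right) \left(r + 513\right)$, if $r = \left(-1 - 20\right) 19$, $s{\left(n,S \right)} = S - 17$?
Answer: $-559512$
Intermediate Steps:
$s{\left(n,S \right)} = -17 + S$
$r = -399$ ($r = \left(-21\right) 19 = -399$)
$\left(s{\left(51,-43 \right)} - 4848\right) \left(r + 513\right) = \left(\left(-17 - 43\right) - 4848\right) \left(-399 + 513\right) = \left(-60 - 4848\right) 114 = \left(-4908\right) 114 = -559512$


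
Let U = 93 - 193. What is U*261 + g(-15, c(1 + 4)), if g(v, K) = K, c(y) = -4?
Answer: -26104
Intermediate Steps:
U = -100
U*261 + g(-15, c(1 + 4)) = -100*261 - 4 = -26100 - 4 = -26104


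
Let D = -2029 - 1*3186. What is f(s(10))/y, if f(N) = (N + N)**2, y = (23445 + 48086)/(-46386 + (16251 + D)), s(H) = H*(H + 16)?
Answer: -9558640000/71531 ≈ -1.3363e+5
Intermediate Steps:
D = -5215 (D = -2029 - 3186 = -5215)
s(H) = H*(16 + H)
y = -71531/35350 (y = (23445 + 48086)/(-46386 + (16251 - 5215)) = 71531/(-46386 + 11036) = 71531/(-35350) = 71531*(-1/35350) = -71531/35350 ≈ -2.0235)
f(N) = 4*N**2 (f(N) = (2*N)**2 = 4*N**2)
f(s(10))/y = (4*(10*(16 + 10))**2)/(-71531/35350) = (4*(10*26)**2)*(-35350/71531) = (4*260**2)*(-35350/71531) = (4*67600)*(-35350/71531) = 270400*(-35350/71531) = -9558640000/71531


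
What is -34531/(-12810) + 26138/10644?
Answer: 4180808/811605 ≈ 5.1513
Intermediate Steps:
-34531/(-12810) + 26138/10644 = -34531*(-1/12810) + 26138*(1/10644) = 4933/1830 + 13069/5322 = 4180808/811605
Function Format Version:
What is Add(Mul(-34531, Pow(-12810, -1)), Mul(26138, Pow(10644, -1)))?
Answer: Rational(4180808, 811605) ≈ 5.1513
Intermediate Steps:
Add(Mul(-34531, Pow(-12810, -1)), Mul(26138, Pow(10644, -1))) = Add(Mul(-34531, Rational(-1, 12810)), Mul(26138, Rational(1, 10644))) = Add(Rational(4933, 1830), Rational(13069, 5322)) = Rational(4180808, 811605)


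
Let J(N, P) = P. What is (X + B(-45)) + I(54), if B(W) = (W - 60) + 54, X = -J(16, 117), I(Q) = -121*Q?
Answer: -6702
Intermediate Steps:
X = -117 (X = -1*117 = -117)
B(W) = -6 + W (B(W) = (-60 + W) + 54 = -6 + W)
(X + B(-45)) + I(54) = (-117 + (-6 - 45)) - 121*54 = (-117 - 51) - 6534 = -168 - 6534 = -6702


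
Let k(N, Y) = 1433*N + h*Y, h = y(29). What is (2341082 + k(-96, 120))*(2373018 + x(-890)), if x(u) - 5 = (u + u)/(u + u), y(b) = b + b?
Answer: 5245507853376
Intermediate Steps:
y(b) = 2*b
h = 58 (h = 2*29 = 58)
x(u) = 6 (x(u) = 5 + (u + u)/(u + u) = 5 + (2*u)/((2*u)) = 5 + (2*u)*(1/(2*u)) = 5 + 1 = 6)
k(N, Y) = 58*Y + 1433*N (k(N, Y) = 1433*N + 58*Y = 58*Y + 1433*N)
(2341082 + k(-96, 120))*(2373018 + x(-890)) = (2341082 + (58*120 + 1433*(-96)))*(2373018 + 6) = (2341082 + (6960 - 137568))*2373024 = (2341082 - 130608)*2373024 = 2210474*2373024 = 5245507853376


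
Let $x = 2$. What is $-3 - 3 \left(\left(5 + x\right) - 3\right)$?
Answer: $-15$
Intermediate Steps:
$-3 - 3 \left(\left(5 + x\right) - 3\right) = -3 - 3 \left(\left(5 + 2\right) - 3\right) = -3 - 3 \left(7 - 3\right) = -3 - 12 = -15$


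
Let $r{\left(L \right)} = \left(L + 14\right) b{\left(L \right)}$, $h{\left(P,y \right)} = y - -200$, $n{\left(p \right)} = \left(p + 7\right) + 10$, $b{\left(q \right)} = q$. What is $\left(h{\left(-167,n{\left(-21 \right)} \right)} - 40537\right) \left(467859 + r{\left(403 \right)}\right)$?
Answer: $-25653245310$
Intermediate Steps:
$n{\left(p \right)} = 17 + p$ ($n{\left(p \right)} = \left(7 + p\right) + 10 = 17 + p$)
$h{\left(P,y \right)} = 200 + y$ ($h{\left(P,y \right)} = y + 200 = 200 + y$)
$r{\left(L \right)} = L \left(14 + L\right)$ ($r{\left(L \right)} = \left(L + 14\right) L = \left(14 + L\right) L = L \left(14 + L\right)$)
$\left(h{\left(-167,n{\left(-21 \right)} \right)} - 40537\right) \left(467859 + r{\left(403 \right)}\right) = \left(\left(200 + \left(17 - 21\right)\right) - 40537\right) \left(467859 + 403 \left(14 + 403\right)\right) = \left(\left(200 - 4\right) - 40537\right) \left(467859 + 403 \cdot 417\right) = \left(196 - 40537\right) \left(467859 + 168051\right) = \left(-40341\right) 635910 = -25653245310$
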